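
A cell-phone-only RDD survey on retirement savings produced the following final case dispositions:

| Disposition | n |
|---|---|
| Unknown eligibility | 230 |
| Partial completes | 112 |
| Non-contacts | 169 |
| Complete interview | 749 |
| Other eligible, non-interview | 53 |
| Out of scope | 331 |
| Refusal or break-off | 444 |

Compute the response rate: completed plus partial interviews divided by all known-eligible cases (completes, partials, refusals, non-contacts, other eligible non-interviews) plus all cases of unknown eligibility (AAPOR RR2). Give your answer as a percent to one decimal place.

Top = 749 + 112 = 861
Base = 749 + 112 + 444 + 169 + 53 + 230 = 1757
RR2 = 861 / 1757 = 0.4900

49.0%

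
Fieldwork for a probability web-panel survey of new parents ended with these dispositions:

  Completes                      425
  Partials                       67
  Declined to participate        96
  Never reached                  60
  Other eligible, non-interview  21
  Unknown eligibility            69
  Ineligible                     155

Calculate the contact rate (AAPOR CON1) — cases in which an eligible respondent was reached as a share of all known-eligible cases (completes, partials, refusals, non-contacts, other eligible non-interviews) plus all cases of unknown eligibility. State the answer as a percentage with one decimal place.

82.5%

Numerator = 425 + 67 + 96 + 21 = 609
Denominator = 425 + 67 + 96 + 60 + 21 + 69 = 738
CON1 = 609 / 738 = 0.8252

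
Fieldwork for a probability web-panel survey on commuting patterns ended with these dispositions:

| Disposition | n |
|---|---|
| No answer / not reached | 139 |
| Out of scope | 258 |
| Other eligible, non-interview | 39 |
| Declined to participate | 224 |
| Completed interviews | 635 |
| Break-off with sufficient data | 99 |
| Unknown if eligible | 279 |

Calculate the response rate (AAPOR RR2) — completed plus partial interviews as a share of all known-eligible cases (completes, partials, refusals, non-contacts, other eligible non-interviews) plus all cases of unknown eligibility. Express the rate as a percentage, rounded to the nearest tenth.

Top: 635 + 99 = 734
Denominator: 635 + 99 + 224 + 139 + 39 + 279 = 1415
RR2 = 734 / 1415 = 0.5187

51.9%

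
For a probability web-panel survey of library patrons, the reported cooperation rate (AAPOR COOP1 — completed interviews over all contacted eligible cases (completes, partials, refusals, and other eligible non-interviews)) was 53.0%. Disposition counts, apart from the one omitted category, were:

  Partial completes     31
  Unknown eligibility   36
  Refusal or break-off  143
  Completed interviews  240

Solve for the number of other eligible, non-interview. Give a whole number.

COOP1 = 240 / D = 0.530
D = 240 / 0.530 = 452.8
Other denominator terms total 414
other eligible, non-interview = 452.8 − 414 ≈ 39

39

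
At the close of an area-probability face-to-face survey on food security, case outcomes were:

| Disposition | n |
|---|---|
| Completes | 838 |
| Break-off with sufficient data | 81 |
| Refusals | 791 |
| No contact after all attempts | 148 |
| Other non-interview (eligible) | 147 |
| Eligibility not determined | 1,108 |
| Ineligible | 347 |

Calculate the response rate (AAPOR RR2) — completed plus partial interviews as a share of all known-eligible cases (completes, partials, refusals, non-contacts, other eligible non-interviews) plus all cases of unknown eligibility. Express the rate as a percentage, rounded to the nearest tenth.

Numerator → 838 + 81 = 919
Base → 838 + 81 + 791 + 148 + 147 + 1108 = 3113
RR2 = 919 / 3113 = 0.2952

29.5%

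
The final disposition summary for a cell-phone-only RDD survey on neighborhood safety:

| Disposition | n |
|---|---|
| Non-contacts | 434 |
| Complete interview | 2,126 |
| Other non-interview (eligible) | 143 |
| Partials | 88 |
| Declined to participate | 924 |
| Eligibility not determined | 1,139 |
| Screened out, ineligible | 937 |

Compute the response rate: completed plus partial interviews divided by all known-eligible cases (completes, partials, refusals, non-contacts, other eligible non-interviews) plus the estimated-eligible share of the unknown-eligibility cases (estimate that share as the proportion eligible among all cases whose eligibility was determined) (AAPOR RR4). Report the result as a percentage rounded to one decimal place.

47.9%

Numerator: 2126 + 88 = 2214
Determined eligible: 2126 + 88 + 924 + 434 + 143 = 3715
e = 3715 / (3715 + 937) = 3715 / 4652 = 0.7986
e × U: 0.7986 × 1139 = 909.61
Denom: 3715 + 909.61 = 4624.61
RR4 = 2214 / 4624.61 = 0.4787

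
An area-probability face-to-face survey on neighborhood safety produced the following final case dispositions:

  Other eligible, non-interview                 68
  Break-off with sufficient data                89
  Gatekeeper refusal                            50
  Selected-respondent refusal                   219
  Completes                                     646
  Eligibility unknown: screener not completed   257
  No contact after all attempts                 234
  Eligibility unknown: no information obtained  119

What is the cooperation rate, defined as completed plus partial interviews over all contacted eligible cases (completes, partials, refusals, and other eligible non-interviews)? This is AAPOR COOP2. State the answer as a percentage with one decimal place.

68.6%

Declined to participate = 50 + 219 = 269
Eligibility not determined = 257 + 119 = 376
Num → 646 + 89 = 735
Base → 646 + 89 + 269 + 68 = 1072
COOP2 = 735 / 1072 = 0.6856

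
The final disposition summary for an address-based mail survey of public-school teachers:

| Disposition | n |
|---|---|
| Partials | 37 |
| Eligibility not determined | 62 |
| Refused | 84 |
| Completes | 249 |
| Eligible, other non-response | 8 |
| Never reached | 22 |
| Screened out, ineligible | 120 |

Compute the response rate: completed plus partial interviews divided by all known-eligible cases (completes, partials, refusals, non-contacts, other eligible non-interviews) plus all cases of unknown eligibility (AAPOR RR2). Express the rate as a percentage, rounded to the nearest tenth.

61.9%

Num: 249 + 37 = 286
Denominator: 249 + 37 + 84 + 22 + 8 + 62 = 462
RR2 = 286 / 462 = 0.6190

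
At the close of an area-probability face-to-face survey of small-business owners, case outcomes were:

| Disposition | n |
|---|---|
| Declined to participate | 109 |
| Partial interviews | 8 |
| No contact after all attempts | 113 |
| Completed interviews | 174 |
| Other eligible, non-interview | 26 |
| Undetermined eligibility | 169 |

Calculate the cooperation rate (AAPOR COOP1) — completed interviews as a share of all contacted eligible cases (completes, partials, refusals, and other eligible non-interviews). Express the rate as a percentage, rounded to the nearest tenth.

54.9%

Num: 174
Base: 174 + 8 + 109 + 26 = 317
COOP1 = 174 / 317 = 0.5489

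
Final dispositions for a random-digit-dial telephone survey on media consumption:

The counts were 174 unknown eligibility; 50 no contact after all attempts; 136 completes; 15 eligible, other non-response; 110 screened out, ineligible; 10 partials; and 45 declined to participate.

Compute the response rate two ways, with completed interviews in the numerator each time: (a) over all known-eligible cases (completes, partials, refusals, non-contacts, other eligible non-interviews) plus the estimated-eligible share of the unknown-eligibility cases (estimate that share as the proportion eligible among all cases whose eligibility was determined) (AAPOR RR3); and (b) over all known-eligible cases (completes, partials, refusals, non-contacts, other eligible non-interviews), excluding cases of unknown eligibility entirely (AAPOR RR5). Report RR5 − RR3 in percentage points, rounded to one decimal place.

17.1

Top: 136
Known eligible: 136 + 10 + 45 + 50 + 15 = 256
e = 256 / (256 + 110) = 256 / 366 = 0.6995
Estimated eligible among unknowns: 0.6995 × 174 = 121.71
Denominator: 256 + 121.71 = 377.71
RR3 = 136 / 377.71 = 0.3601
Denominator: 136 + 10 + 45 + 50 + 15 = 256
RR5 = 136 / 256 = 0.5312
Difference = 53.12 − 36.01 = 17.11 percentage points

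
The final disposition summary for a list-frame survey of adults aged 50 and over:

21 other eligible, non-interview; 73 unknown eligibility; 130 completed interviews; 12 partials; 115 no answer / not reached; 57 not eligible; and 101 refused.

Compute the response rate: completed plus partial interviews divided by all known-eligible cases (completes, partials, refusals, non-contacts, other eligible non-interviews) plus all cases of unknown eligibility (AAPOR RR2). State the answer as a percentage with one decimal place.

Numerator: 130 + 12 = 142
Denom: 130 + 12 + 101 + 115 + 21 + 73 = 452
RR2 = 142 / 452 = 0.3142

31.4%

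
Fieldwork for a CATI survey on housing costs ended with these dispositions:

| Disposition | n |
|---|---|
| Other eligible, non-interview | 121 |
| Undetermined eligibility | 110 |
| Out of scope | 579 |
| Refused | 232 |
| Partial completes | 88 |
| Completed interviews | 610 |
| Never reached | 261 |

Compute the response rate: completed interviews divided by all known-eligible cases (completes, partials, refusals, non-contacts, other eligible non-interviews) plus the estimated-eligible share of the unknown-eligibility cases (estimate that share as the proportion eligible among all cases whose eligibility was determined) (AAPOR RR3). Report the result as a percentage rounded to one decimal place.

Numerator: 610
Determined eligible: 610 + 88 + 232 + 261 + 121 = 1312
e = 1312 / (1312 + 579) = 1312 / 1891 = 0.6938
Eligible share of unknowns: 0.6938 × 110 = 76.32
Base: 1312 + 76.32 = 1388.32
RR3 = 610 / 1388.32 = 0.4394

43.9%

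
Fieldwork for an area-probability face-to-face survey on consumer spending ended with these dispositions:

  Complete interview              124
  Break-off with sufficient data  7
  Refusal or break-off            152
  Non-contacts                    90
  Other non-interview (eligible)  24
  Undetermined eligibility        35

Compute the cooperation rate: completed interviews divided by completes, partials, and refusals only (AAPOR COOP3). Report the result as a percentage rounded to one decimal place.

43.8%

Num: 124
Base: 124 + 7 + 152 = 283
COOP3 = 124 / 283 = 0.4382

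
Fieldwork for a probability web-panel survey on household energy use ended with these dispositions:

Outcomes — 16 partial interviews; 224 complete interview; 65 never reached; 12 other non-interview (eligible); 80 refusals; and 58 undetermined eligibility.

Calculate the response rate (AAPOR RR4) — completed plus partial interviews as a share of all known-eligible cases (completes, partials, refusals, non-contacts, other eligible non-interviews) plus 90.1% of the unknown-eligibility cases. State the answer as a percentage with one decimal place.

Top → 224 + 16 = 240
Eligible (known) → 224 + 16 + 80 + 65 + 12 = 397
e × U → 0.9010 × 58 = 52.26
Base → 397 + 52.26 = 449.26
RR4 = 240 / 449.26 = 0.5342

53.4%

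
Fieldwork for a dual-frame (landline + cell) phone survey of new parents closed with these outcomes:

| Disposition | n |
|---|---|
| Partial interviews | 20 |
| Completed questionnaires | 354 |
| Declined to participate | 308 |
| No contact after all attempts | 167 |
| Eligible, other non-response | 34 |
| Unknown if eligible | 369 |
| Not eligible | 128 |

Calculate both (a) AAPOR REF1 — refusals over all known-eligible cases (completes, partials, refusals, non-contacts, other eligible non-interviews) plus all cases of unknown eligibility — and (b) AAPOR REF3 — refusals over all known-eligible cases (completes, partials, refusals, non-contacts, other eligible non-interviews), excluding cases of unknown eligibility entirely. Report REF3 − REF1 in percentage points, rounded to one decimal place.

Num → 308
Base → 354 + 20 + 308 + 167 + 34 + 369 = 1252
REF1 = 308 / 1252 = 0.2460
Base → 354 + 20 + 308 + 167 + 34 = 883
REF3 = 308 / 883 = 0.3488
Difference = 34.88 − 24.60 = 10.28 percentage points

10.3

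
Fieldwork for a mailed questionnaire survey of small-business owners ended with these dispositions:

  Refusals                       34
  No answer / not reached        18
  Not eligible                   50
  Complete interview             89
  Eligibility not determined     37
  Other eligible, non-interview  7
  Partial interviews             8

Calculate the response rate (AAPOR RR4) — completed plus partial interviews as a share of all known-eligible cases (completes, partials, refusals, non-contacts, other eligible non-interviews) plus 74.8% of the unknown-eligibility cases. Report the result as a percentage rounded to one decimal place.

52.8%

Num → 89 + 8 = 97
Eligible (known) → 89 + 8 + 34 + 18 + 7 = 156
Eligible share of unknowns → 0.7480 × 37 = 27.68
Denominator → 156 + 27.68 = 183.68
RR4 = 97 / 183.68 = 0.5281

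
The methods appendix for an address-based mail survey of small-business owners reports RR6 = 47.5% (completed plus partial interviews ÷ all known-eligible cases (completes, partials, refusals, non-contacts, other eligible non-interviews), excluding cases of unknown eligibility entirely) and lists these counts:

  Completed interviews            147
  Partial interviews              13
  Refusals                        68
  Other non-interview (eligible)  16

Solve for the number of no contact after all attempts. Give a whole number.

93

Top = 147 + 13 = 160
RR6 = 160 / D = 0.475
D = 160 / 0.475 = 336.8
Other denominator terms total 244
no contact after all attempts = 336.8 − 244 ≈ 93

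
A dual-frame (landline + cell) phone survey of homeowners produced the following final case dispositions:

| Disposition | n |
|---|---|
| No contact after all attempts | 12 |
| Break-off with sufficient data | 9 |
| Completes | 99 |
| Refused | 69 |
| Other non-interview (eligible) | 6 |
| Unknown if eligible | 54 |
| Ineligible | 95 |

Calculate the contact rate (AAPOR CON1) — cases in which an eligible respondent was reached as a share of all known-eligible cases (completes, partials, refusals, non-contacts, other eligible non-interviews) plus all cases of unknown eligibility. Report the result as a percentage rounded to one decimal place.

73.5%

Num = 99 + 9 + 69 + 6 = 183
Denom = 99 + 9 + 69 + 12 + 6 + 54 = 249
CON1 = 183 / 249 = 0.7349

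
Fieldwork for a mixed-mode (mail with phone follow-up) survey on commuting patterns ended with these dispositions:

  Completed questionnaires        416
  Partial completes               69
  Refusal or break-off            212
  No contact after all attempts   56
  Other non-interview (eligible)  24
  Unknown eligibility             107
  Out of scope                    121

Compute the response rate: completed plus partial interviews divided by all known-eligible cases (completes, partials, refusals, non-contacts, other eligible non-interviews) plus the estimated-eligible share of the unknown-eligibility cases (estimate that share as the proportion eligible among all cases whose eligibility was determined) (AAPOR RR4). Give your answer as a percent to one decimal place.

Num → 416 + 69 = 485
Determined eligible → 416 + 69 + 212 + 56 + 24 = 777
e = 777 / (777 + 121) = 777 / 898 = 0.8653
e × U → 0.8653 × 107 = 92.59
Denominator → 777 + 92.59 = 869.59
RR4 = 485 / 869.59 = 0.5577

55.8%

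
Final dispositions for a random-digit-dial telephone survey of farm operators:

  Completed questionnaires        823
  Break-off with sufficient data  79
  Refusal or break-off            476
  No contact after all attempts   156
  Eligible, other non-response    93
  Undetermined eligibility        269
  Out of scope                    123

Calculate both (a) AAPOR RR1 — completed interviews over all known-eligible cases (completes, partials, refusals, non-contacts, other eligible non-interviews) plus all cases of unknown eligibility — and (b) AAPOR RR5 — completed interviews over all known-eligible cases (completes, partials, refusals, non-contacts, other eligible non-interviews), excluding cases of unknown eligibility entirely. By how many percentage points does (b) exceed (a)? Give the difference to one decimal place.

Num = 823
Denom = 823 + 79 + 476 + 156 + 93 + 269 = 1896
RR1 = 823 / 1896 = 0.4341
Denom = 823 + 79 + 476 + 156 + 93 = 1627
RR5 = 823 / 1627 = 0.5058
Difference = 50.58 − 43.41 = 7.17 percentage points

7.2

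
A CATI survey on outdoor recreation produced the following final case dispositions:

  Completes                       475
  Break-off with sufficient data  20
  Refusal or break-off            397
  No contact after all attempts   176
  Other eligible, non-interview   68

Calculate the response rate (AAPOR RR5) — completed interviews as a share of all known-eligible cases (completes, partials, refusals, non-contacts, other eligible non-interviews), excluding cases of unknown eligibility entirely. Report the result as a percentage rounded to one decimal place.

41.8%

Top: 475
Denominator: 475 + 20 + 397 + 176 + 68 = 1136
RR5 = 475 / 1136 = 0.4181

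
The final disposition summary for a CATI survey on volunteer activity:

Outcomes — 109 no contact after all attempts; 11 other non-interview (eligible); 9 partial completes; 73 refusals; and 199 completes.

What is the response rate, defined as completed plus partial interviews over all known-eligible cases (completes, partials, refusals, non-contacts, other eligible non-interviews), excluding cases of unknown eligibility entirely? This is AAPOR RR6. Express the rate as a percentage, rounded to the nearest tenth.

51.9%

Top → 199 + 9 = 208
Base → 199 + 9 + 73 + 109 + 11 = 401
RR6 = 208 / 401 = 0.5187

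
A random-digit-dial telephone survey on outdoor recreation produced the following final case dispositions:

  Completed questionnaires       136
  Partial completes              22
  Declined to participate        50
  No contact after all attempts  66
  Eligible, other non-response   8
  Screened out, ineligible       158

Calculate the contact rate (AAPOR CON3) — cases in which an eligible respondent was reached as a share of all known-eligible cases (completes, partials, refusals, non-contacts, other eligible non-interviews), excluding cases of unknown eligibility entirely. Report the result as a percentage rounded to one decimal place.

76.6%

Num: 136 + 22 + 50 + 8 = 216
Denom: 136 + 22 + 50 + 66 + 8 = 282
CON3 = 216 / 282 = 0.7660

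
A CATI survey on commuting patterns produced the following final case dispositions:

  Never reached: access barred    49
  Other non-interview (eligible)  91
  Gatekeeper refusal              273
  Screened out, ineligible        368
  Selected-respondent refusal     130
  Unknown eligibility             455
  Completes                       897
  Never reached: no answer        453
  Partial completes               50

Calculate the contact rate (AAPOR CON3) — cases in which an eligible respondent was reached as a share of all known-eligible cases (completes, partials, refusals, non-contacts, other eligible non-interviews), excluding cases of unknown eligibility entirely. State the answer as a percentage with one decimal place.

74.2%

Refusals = 273 + 130 = 403
Non-contacts = 453 + 49 = 502
Num → 897 + 50 + 403 + 91 = 1441
Denominator → 897 + 50 + 403 + 502 + 91 = 1943
CON3 = 1441 / 1943 = 0.7416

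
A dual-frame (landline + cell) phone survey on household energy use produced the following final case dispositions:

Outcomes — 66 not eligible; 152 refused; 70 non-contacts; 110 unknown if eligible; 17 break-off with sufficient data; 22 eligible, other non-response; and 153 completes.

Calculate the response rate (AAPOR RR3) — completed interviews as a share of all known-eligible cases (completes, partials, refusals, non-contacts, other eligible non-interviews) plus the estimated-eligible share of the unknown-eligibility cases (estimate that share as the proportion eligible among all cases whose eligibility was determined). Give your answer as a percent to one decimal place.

Num → 153
Known eligible → 153 + 17 + 152 + 70 + 22 = 414
e = 414 / (414 + 66) = 414 / 480 = 0.8625
e × U → 0.8625 × 110 = 94.88
Base → 414 + 94.88 = 508.88
RR3 = 153 / 508.88 = 0.3007

30.1%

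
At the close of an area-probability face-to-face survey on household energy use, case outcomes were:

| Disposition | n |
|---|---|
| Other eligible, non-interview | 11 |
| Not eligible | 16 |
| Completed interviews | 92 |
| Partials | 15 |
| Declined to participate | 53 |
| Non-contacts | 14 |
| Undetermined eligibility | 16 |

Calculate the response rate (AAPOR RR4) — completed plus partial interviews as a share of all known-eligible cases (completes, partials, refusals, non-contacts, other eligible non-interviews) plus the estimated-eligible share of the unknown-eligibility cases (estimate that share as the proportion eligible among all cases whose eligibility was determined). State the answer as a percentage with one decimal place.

53.6%

Num → 92 + 15 = 107
Known eligible → 92 + 15 + 53 + 14 + 11 = 185
e = 185 / (185 + 16) = 185 / 201 = 0.9204
Eligible share of unknowns → 0.9204 × 16 = 14.73
Denominator → 185 + 14.73 = 199.73
RR4 = 107 / 199.73 = 0.5357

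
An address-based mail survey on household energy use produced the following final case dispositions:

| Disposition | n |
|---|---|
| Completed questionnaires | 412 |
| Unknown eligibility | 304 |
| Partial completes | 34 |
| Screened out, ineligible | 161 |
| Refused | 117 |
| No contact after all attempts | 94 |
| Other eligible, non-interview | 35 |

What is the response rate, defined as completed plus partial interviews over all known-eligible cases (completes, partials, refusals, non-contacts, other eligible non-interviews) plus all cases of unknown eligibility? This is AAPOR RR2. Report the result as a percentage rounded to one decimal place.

Num → 412 + 34 = 446
Denom → 412 + 34 + 117 + 94 + 35 + 304 = 996
RR2 = 446 / 996 = 0.4478

44.8%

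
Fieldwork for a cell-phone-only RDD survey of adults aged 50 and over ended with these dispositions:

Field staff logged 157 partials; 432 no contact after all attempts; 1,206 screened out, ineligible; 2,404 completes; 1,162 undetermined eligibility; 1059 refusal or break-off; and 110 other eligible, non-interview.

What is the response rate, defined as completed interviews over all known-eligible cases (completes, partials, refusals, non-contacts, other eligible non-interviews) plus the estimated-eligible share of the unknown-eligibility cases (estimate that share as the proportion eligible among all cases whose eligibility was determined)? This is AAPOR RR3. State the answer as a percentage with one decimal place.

47.5%

Top → 2404
Known eligible → 2404 + 157 + 1059 + 432 + 110 = 4162
e = 4162 / (4162 + 1206) = 4162 / 5368 = 0.7753
Estimated eligible among unknowns → 0.7753 × 1162 = 900.90
Denom → 4162 + 900.90 = 5062.90
RR3 = 2404 / 5062.90 = 0.4748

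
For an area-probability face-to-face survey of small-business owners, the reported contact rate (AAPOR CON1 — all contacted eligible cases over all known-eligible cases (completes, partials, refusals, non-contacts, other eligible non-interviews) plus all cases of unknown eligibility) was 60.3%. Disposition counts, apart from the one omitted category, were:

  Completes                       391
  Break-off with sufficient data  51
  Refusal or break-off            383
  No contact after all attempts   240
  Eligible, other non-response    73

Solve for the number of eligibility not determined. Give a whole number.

351

Top → 391 + 51 + 383 + 73 = 898
CON1 = 898 / D = 0.603
D = 898 / 0.603 = 1489.2
Remaining denominator categories sum to 1138
eligibility not determined = 1489.2 − 1138 ≈ 351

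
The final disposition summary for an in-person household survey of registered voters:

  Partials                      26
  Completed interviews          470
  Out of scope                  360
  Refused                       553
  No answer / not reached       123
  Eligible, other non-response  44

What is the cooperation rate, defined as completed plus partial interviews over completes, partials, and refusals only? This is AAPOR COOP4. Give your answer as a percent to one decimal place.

47.3%

Top → 470 + 26 = 496
Denom → 470 + 26 + 553 = 1049
COOP4 = 496 / 1049 = 0.4728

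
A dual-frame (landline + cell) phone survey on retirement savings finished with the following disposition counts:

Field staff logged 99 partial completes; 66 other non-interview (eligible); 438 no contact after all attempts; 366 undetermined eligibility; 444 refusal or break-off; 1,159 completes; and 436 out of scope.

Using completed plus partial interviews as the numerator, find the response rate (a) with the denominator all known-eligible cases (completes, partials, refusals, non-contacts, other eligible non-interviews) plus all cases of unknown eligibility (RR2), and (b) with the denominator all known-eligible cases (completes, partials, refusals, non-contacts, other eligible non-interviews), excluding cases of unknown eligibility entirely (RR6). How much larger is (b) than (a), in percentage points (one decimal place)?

Numerator → 1159 + 99 = 1258
Base → 1159 + 99 + 444 + 438 + 66 + 366 = 2572
RR2 = 1258 / 2572 = 0.4891
Base → 1159 + 99 + 444 + 438 + 66 = 2206
RR6 = 1258 / 2206 = 0.5703
Difference = 57.03 − 48.91 = 8.12 percentage points

8.1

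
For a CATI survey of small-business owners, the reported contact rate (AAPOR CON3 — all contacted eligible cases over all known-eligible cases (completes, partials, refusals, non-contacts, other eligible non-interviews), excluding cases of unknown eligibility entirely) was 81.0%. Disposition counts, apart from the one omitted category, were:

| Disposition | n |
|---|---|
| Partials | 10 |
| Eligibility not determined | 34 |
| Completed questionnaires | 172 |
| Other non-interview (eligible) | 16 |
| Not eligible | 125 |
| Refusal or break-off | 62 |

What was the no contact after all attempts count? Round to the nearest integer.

61

Numerator = 172 + 10 + 62 + 16 = 260
CON3 = 260 / D = 0.810
D = 260 / 0.810 = 321.0
Other denominator terms total 260
no contact after all attempts = 321.0 − 260 ≈ 61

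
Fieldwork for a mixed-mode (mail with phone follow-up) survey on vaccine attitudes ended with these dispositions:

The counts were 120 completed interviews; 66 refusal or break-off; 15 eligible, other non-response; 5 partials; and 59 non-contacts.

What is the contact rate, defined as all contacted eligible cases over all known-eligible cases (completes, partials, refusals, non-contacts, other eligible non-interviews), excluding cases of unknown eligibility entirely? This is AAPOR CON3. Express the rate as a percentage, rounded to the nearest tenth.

Top → 120 + 5 + 66 + 15 = 206
Base → 120 + 5 + 66 + 59 + 15 = 265
CON3 = 206 / 265 = 0.7774

77.7%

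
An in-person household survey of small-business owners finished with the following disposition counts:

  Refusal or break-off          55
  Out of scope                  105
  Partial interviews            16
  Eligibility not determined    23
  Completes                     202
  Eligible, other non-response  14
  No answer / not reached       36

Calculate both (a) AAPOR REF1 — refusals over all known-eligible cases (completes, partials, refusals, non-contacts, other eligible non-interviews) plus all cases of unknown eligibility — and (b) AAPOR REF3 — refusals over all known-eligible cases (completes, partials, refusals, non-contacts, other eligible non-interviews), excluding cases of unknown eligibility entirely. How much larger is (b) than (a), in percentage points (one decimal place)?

Top = 55
Base = 202 + 16 + 55 + 36 + 14 + 23 = 346
REF1 = 55 / 346 = 0.1590
Base = 202 + 16 + 55 + 36 + 14 = 323
REF3 = 55 / 323 = 0.1703
Difference = 17.03 − 15.90 = 1.13 percentage points

1.1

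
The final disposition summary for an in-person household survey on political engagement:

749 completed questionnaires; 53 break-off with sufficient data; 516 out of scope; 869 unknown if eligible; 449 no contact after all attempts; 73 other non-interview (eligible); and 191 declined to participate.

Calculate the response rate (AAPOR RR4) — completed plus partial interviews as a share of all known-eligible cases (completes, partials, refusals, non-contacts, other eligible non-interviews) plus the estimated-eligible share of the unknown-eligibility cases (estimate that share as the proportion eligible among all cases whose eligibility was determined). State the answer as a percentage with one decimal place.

Numerator: 749 + 53 = 802
Determined eligible: 749 + 53 + 191 + 449 + 73 = 1515
e = 1515 / (1515 + 516) = 1515 / 2031 = 0.7459
Estimated eligible among unknowns: 0.7459 × 869 = 648.19
Base: 1515 + 648.19 = 2163.19
RR4 = 802 / 2163.19 = 0.3707

37.1%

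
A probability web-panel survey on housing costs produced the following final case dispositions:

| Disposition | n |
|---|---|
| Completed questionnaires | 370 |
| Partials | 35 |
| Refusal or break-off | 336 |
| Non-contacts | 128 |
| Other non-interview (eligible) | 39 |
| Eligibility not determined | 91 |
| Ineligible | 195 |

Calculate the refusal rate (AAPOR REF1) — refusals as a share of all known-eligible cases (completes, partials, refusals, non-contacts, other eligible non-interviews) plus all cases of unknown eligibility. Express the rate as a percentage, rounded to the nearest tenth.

Num: 336
Denominator: 370 + 35 + 336 + 128 + 39 + 91 = 999
REF1 = 336 / 999 = 0.3363

33.6%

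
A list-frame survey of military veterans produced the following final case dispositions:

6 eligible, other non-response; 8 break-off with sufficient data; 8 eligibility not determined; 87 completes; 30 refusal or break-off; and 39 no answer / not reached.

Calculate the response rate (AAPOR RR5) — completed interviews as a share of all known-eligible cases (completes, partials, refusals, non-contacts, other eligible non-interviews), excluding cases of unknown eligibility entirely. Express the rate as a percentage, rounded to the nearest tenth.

51.2%

Num → 87
Denominator → 87 + 8 + 30 + 39 + 6 = 170
RR5 = 87 / 170 = 0.5118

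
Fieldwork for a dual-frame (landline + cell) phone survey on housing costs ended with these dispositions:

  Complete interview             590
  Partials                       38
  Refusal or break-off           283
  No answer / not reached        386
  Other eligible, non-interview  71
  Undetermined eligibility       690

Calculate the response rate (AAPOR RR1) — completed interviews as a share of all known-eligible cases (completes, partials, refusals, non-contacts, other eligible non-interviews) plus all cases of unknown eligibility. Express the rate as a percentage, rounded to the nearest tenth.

28.7%

Num → 590
Denom → 590 + 38 + 283 + 386 + 71 + 690 = 2058
RR1 = 590 / 2058 = 0.2867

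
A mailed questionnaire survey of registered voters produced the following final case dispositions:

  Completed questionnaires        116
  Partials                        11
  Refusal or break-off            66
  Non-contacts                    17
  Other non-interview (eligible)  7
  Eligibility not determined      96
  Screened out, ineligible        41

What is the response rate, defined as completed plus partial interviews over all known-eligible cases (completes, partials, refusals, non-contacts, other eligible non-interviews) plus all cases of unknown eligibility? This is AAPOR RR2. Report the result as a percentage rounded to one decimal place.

Numerator: 116 + 11 = 127
Denominator: 116 + 11 + 66 + 17 + 7 + 96 = 313
RR2 = 127 / 313 = 0.4058

40.6%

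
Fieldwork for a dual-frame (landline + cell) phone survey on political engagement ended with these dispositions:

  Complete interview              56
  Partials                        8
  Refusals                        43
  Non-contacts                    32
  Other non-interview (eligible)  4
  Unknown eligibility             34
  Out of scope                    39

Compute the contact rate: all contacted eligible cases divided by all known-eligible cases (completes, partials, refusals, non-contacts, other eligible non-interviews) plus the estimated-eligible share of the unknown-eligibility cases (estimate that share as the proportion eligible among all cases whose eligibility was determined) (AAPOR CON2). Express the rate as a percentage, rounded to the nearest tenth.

Numerator = 56 + 8 + 43 + 4 = 111
Eligible (known) = 56 + 8 + 43 + 32 + 4 = 143
e = 143 / (143 + 39) = 143 / 182 = 0.7857
Estimated eligible among unknowns = 0.7857 × 34 = 26.71
Denominator = 143 + 26.71 = 169.71
CON2 = 111 / 169.71 = 0.6541

65.4%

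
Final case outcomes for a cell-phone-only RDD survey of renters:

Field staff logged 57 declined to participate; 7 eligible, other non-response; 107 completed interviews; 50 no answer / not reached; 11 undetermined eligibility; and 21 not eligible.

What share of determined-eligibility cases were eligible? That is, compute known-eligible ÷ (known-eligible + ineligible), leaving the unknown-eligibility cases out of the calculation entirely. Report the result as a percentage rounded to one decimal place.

91.3%

Eligible (known) = 107 + 57 + 50 + 7 = 221
e = 221 / (221 + 21) = 221 / 242 = 0.9132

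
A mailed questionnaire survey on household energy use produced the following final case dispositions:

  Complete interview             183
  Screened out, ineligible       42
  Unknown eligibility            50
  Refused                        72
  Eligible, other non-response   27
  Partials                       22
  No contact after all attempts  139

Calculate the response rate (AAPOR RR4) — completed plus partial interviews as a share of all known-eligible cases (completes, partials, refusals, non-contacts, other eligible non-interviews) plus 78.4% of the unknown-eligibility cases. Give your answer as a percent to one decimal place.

42.5%

Num: 183 + 22 = 205
Eligible (known): 183 + 22 + 72 + 139 + 27 = 443
e × U: 0.7840 × 50 = 39.20
Denominator: 443 + 39.20 = 482.20
RR4 = 205 / 482.20 = 0.4251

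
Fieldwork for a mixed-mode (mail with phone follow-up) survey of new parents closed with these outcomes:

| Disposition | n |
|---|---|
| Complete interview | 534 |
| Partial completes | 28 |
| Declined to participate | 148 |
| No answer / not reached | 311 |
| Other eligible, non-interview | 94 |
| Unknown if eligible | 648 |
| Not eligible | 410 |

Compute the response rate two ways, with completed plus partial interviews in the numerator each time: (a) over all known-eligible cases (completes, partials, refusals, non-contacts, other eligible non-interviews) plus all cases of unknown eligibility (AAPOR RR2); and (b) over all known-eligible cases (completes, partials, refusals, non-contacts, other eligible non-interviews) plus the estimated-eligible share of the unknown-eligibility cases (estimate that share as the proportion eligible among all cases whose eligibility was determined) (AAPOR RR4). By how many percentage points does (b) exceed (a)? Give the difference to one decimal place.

Top: 534 + 28 = 562
Base: 534 + 28 + 148 + 311 + 94 + 648 = 1763
RR2 = 562 / 1763 = 0.3188
Eligible (known): 534 + 28 + 148 + 311 + 94 = 1115
e = 1115 / (1115 + 410) = 1115 / 1525 = 0.7311
Eligible share of unknowns: 0.7311 × 648 = 473.75
Base: 1115 + 473.75 = 1588.75
RR4 = 562 / 1588.75 = 0.3537
Difference = 35.37 − 31.88 = 3.49 percentage points

3.5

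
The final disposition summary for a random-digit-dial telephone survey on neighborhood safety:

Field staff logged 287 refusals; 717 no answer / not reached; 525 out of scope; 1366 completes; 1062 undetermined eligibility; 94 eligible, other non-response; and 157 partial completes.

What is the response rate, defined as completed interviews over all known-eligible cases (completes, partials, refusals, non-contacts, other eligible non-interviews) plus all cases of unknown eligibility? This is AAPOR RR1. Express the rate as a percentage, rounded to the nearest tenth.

37.1%

Top: 1366
Base: 1366 + 157 + 287 + 717 + 94 + 1062 = 3683
RR1 = 1366 / 3683 = 0.3709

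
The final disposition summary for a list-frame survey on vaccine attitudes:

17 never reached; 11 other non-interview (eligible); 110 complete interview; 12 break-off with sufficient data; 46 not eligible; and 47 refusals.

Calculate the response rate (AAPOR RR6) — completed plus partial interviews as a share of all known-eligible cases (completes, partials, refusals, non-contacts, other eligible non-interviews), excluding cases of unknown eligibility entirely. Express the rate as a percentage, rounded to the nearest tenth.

61.9%

Num: 110 + 12 = 122
Denom: 110 + 12 + 47 + 17 + 11 = 197
RR6 = 122 / 197 = 0.6193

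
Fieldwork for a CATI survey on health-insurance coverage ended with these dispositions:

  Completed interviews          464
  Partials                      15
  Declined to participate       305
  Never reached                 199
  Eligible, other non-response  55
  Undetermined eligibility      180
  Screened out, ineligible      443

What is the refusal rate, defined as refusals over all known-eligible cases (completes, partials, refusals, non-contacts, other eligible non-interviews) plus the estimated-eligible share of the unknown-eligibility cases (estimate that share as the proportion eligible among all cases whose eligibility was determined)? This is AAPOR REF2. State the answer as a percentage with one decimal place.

26.2%

Numerator: 305
Eligible (known): 464 + 15 + 305 + 199 + 55 = 1038
e = 1038 / (1038 + 443) = 1038 / 1481 = 0.7009
Estimated eligible among unknowns: 0.7009 × 180 = 126.16
Denom: 1038 + 126.16 = 1164.16
REF2 = 305 / 1164.16 = 0.2620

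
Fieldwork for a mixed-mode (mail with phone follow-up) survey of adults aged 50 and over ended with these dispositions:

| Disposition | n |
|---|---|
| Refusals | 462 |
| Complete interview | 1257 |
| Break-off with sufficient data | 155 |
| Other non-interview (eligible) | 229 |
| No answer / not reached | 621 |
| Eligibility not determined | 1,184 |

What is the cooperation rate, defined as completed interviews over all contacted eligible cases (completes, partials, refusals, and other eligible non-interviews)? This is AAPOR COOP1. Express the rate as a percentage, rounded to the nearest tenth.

59.8%

Top: 1257
Base: 1257 + 155 + 462 + 229 = 2103
COOP1 = 1257 / 2103 = 0.5977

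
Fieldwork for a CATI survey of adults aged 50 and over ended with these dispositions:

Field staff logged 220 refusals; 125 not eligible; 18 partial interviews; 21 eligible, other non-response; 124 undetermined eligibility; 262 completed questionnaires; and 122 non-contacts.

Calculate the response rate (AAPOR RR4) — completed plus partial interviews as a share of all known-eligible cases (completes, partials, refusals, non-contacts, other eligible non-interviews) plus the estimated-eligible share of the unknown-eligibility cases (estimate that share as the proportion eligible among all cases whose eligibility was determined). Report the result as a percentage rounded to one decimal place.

Top = 262 + 18 = 280
Known eligible = 262 + 18 + 220 + 122 + 21 = 643
e = 643 / (643 + 125) = 643 / 768 = 0.8372
Estimated eligible among unknowns = 0.8372 × 124 = 103.81
Base = 643 + 103.81 = 746.81
RR4 = 280 / 746.81 = 0.3749

37.5%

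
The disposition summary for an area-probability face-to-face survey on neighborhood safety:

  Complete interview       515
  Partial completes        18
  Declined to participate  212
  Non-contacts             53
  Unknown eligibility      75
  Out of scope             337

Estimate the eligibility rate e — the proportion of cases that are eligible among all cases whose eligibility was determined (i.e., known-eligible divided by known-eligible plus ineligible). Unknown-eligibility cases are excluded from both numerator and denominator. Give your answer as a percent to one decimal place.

Eligible (known) = 515 + 18 + 212 + 53 = 798
e = 798 / (798 + 337) = 798 / 1135 = 0.7031

70.3%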